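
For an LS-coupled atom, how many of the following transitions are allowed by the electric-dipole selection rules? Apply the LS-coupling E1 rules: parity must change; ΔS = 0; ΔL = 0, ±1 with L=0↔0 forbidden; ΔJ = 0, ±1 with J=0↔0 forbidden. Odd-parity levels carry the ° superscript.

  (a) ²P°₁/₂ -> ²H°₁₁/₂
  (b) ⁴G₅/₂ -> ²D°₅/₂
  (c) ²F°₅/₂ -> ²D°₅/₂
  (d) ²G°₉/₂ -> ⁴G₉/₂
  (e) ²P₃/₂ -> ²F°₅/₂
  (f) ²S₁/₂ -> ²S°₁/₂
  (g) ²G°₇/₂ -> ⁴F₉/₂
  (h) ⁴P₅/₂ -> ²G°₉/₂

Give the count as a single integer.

(a) forbidden (parity, ΔL, ΔJ fail)
(b) forbidden (ΔS, ΔL fail)
(c) forbidden (parity fails)
(d) forbidden (ΔS fails)
(e) forbidden (ΔL fails)
(f) forbidden (ΔL fails)
(g) forbidden (ΔS fails)
(h) forbidden (ΔS, ΔL, ΔJ fail)
Total allowed: 0 of 8.

0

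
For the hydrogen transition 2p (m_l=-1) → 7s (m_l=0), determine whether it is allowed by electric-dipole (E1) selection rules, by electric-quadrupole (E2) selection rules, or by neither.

E1

Δl = 0 − 1 = -1; l_i + l_f = 1.
Δm_l = +1.
E1 (Δl = ±1, |Δm_l| ≤ 1): satisfied.
E2 (Δl = 0,±2, l_i+l_f ≥ 2, |Δm_l| ≤ 2): not satisfied.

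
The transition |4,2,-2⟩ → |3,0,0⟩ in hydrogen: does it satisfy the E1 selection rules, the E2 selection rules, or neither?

E2

Δl = 0 − 2 = -2; l_i + l_f = 2.
Δm_l = +2.
E1 (Δl = ±1, |Δm_l| ≤ 1): not satisfied.
E2 (Δl = 0,±2, l_i+l_f ≥ 2, |Δm_l| ≤ 2): satisfied.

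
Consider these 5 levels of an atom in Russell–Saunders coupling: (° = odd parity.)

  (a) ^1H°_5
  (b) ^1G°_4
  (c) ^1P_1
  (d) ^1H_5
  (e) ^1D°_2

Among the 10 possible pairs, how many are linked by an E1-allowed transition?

3

(a)–(b): forbidden (parity).
(a)–(c): forbidden (ΔL, ΔJ).
(a)–(d): allowed.
(a)–(e): forbidden (parity, ΔL, ΔJ).
(b)–(c): forbidden (ΔL, ΔJ).
(b)–(d): allowed.
(b)–(e): forbidden (parity, ΔL, ΔJ).
(c)–(d): forbidden (parity, ΔL, ΔJ).
(c)–(e): allowed.
(d)–(e): forbidden (ΔL, ΔJ).
Allowed pairs: 3 of 10.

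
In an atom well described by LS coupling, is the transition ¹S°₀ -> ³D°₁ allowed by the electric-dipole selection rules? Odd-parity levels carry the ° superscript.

forbidden

Reading off the term symbols: S 0→1, L 0→2, J 0→1, parity odd→odd.
Parity must change: odd → odd — ✗.
ΔS = 0: S: 0 → 1 — ✗.
ΔL = 0, ±1 (not L=0↔0): L: 0 → 2, ΔL = +2 — ✗.
ΔJ = 0, ±1 (not J=0↔0): J: 0 → 1, ΔJ = +1 — ✓.
Rule(s) violated: parity, ΔS, ΔL.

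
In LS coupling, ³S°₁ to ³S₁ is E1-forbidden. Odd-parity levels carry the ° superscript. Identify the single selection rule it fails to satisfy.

the L=0 ↔ L=0 exclusion

Parity must change: odd → even — satisfied.
ΔS = 0: S: 1 → 1 — satisfied.
ΔL = 0, ±1 (not L=0↔0): L: 0 → 0, ΔL = +0 — violated.
ΔJ = 0, ±1 (not J=0↔0): J: 1 → 1, ΔJ = +0 — satisfied.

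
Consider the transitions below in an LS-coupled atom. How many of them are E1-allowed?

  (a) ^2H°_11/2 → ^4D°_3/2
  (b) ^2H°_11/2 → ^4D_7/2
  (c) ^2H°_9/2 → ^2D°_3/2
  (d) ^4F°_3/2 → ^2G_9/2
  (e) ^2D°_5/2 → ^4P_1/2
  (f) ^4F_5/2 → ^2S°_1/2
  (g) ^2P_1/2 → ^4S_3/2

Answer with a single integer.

(a) forbidden (parity, ΔS, ΔL, ΔJ fail)
(b) forbidden (ΔS, ΔL, ΔJ fail)
(c) forbidden (parity, ΔL, ΔJ fail)
(d) forbidden (ΔS, ΔJ fail)
(e) forbidden (ΔS, ΔJ fail)
(f) forbidden (ΔS, ΔL, ΔJ fail)
(g) forbidden (parity, ΔS fail)
Total allowed: 0 of 7.

0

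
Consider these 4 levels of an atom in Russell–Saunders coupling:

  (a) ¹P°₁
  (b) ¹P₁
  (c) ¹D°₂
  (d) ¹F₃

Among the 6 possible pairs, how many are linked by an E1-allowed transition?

3

(a)–(b): allowed.
(a)–(c): forbidden (parity).
(a)–(d): forbidden (ΔL, ΔJ).
(b)–(c): allowed.
(b)–(d): forbidden (parity, ΔL, ΔJ).
(c)–(d): allowed.
Allowed pairs: 3 of 6.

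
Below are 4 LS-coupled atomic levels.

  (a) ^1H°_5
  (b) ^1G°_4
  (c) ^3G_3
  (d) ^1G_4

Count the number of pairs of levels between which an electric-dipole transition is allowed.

2

(a)–(b): forbidden (parity).
(a)–(c): forbidden (ΔS, ΔJ).
(a)–(d): allowed.
(b)–(c): forbidden (ΔS).
(b)–(d): allowed.
(c)–(d): forbidden (parity, ΔS).
Allowed pairs: 2 of 6.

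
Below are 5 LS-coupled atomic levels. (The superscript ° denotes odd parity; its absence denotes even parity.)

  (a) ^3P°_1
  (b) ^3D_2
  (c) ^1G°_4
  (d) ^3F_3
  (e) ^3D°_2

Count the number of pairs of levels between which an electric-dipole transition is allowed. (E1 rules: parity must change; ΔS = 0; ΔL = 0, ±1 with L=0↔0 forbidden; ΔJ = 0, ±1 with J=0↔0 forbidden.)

3

(a)–(b): allowed.
(a)–(c): forbidden (parity, ΔS, ΔL, ΔJ).
(a)–(d): forbidden (ΔL, ΔJ).
(a)–(e): forbidden (parity).
(b)–(c): forbidden (ΔS, ΔL, ΔJ).
(b)–(d): forbidden (parity).
(b)–(e): allowed.
(c)–(d): forbidden (ΔS).
(c)–(e): forbidden (parity, ΔS, ΔL, ΔJ).
(d)–(e): allowed.
Allowed pairs: 3 of 10.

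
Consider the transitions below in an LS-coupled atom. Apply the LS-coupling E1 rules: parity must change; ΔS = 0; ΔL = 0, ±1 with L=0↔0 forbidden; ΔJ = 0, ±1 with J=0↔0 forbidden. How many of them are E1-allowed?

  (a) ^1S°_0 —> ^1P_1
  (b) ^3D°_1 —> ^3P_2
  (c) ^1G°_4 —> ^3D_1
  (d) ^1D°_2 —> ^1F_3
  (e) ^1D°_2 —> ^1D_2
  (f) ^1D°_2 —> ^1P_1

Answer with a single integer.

(a) allowed
(b) allowed
(c) forbidden (ΔS, ΔL, ΔJ fail)
(d) allowed
(e) allowed
(f) allowed
Total allowed: 5 of 6.

5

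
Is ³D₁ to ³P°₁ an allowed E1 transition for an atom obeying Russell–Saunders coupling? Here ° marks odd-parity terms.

allowed

ΔL = 0, ±1 (not L=0↔0): L: 2 → 1, ΔL = -1 — ok.
Parity must change: even → odd — ok.
ΔJ = 0, ±1 (not J=0↔0): J: 1 → 1, ΔJ = +0 — ok.
ΔS = 0: S: 1 → 1 — ok.
All four E1 rules are satisfied.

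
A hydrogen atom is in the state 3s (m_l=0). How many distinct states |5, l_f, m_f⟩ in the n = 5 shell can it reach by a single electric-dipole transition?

3

E1 requires Δl = ±1, so l_f ∈ {-1, 1}; with 0 ≤ l_f ≤ n_f−1 = 4, the allowed l_f values are {1}.
For l_f = 1: m_f ∈ {m_i−1, m_i, m_i+1} ∩ [−1, 1] = {-1, 0, 1} → 3 states.
Total: 3.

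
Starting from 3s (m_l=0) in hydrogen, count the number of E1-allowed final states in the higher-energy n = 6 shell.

E1 requires Δl = ±1, so l_f ∈ {-1, 1}; with 0 ≤ l_f ≤ n_f−1 = 5, the allowed l_f values are {1}.
For l_f = 1: m_f ∈ {m_i−1, m_i, m_i+1} ∩ [−1, 1] = {-1, 0, 1} → 3 states.
Total: 3.

3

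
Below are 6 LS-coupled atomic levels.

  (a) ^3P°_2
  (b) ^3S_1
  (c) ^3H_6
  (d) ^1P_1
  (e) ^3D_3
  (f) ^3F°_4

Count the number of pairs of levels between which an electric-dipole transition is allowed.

3

(a)–(b): allowed.
(a)–(c): forbidden (ΔL, ΔJ).
(a)–(d): forbidden (ΔS).
(a)–(e): allowed.
(a)–(f): forbidden (parity, ΔL, ΔJ).
(b)–(c): forbidden (parity, ΔL, ΔJ).
(b)–(d): forbidden (parity, ΔS).
(b)–(e): forbidden (parity, ΔL, ΔJ).
(b)–(f): forbidden (ΔL, ΔJ).
(c)–(d): forbidden (parity, ΔS, ΔL, ΔJ).
(c)–(e): forbidden (parity, ΔL, ΔJ).
(c)–(f): forbidden (ΔL, ΔJ).
(d)–(e): forbidden (parity, ΔS, ΔJ).
(d)–(f): forbidden (ΔS, ΔL, ΔJ).
(e)–(f): allowed.
Allowed pairs: 3 of 15.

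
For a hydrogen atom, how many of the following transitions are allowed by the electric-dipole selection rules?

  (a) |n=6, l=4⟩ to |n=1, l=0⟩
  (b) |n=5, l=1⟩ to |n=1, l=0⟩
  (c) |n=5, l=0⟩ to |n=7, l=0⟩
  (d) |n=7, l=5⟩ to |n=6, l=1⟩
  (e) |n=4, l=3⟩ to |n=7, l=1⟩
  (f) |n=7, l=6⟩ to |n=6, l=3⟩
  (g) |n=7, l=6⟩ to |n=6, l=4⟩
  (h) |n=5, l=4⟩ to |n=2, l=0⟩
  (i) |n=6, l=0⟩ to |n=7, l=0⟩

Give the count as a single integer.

(a) forbidden — Δl = -4 (E1 requires Δl = ±1)
(b) allowed
(c) forbidden — Δl = +0 (E1 requires Δl = ±1)
(d) forbidden — Δl = -4 (E1 requires Δl = ±1)
(e) forbidden — Δl = -2 (E1 requires Δl = ±1)
(f) forbidden — Δl = -3 (E1 requires Δl = ±1)
(g) forbidden — Δl = -2 (E1 requires Δl = ±1)
(h) forbidden — Δl = -4 (E1 requires Δl = ±1)
(i) forbidden — Δl = +0 (E1 requires Δl = ±1)
Total allowed: 1 of 9.

1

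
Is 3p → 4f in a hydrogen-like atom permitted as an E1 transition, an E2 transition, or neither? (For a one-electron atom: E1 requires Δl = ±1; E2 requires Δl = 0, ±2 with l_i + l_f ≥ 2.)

E2

Δl = 3 − 1 = +2; l_i + l_f = 4.
E1 (Δl = ±1): not satisfied.
E2 (Δl = 0,±2, l_i+l_f ≥ 2): satisfied.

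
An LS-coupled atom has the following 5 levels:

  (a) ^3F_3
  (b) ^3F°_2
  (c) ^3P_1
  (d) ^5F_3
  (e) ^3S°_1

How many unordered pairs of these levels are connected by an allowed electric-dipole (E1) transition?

(a)–(b): allowed.
(a)–(c): forbidden (parity, ΔL, ΔJ).
(a)–(d): forbidden (parity, ΔS).
(a)–(e): forbidden (ΔL, ΔJ).
(b)–(c): forbidden (ΔL).
(b)–(d): forbidden (ΔS).
(b)–(e): forbidden (parity, ΔL).
(c)–(d): forbidden (parity, ΔS, ΔL, ΔJ).
(c)–(e): allowed.
(d)–(e): forbidden (ΔS, ΔL, ΔJ).
Allowed pairs: 2 of 10.

2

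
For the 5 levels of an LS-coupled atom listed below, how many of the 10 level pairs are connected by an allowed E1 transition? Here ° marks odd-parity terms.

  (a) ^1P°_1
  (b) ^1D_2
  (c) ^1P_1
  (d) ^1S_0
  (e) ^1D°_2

5

(a)–(b): allowed.
(a)–(c): allowed.
(a)–(d): allowed.
(a)–(e): forbidden (parity).
(b)–(c): forbidden (parity).
(b)–(d): forbidden (parity, ΔL, ΔJ).
(b)–(e): allowed.
(c)–(d): forbidden (parity).
(c)–(e): allowed.
(d)–(e): forbidden (ΔL, ΔJ).
Allowed pairs: 5 of 10.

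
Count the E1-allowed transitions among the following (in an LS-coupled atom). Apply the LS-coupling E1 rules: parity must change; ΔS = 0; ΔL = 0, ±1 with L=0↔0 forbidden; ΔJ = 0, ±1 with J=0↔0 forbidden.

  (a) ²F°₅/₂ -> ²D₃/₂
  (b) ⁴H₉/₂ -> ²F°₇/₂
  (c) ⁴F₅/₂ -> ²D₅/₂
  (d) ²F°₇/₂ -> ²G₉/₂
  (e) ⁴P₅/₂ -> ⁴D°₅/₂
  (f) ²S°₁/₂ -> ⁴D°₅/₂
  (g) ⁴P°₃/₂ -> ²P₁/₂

(a) allowed
(b) forbidden (ΔS, ΔL fail)
(c) forbidden (parity, ΔS fail)
(d) allowed
(e) allowed
(f) forbidden (parity, ΔS, ΔL, ΔJ fail)
(g) forbidden (ΔS fails)
Total allowed: 3 of 7.

3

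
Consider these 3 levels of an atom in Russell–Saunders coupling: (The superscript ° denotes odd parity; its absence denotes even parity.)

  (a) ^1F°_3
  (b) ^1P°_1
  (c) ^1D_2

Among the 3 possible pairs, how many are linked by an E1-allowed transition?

2

(a)–(b): forbidden (parity, ΔL, ΔJ).
(a)–(c): allowed.
(b)–(c): allowed.
Allowed pairs: 2 of 3.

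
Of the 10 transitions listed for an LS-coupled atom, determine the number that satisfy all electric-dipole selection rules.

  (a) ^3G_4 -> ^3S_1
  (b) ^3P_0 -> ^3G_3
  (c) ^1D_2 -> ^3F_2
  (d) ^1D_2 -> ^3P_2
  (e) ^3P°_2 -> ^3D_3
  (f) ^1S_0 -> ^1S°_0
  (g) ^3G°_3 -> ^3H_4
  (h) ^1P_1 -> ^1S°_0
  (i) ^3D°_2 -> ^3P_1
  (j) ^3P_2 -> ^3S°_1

(a) forbidden (parity, ΔL, ΔJ fail)
(b) forbidden (parity, ΔL, ΔJ fail)
(c) forbidden (parity, ΔS fail)
(d) forbidden (parity, ΔS fail)
(e) allowed
(f) forbidden (ΔL, ΔJ fail)
(g) allowed
(h) allowed
(i) allowed
(j) allowed
Total allowed: 5 of 10.

5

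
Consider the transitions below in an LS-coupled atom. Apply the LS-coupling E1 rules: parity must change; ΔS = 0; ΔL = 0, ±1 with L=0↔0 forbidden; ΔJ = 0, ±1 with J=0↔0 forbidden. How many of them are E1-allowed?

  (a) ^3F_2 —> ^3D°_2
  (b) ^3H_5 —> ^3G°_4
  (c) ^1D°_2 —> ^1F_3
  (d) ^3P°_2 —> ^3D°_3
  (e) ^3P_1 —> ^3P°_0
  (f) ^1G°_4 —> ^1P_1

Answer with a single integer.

(a) allowed
(b) allowed
(c) allowed
(d) forbidden (parity fails)
(e) allowed
(f) forbidden (ΔL, ΔJ fail)
Total allowed: 4 of 6.

4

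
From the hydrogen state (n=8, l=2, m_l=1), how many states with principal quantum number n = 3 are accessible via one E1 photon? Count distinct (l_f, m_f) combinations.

E1 requires Δl = ±1, so l_f ∈ {1, 3}; with 0 ≤ l_f ≤ n_f−1 = 2, the allowed l_f values are {1}.
For l_f = 1: m_f ∈ {m_i−1, m_i, m_i+1} ∩ [−1, 1] = {0, 1} → 2 states.
Total: 2.

2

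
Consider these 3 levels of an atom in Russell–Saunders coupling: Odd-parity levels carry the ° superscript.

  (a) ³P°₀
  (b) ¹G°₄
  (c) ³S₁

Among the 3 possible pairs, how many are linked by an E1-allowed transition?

(a)–(b): forbidden (parity, ΔS, ΔL, ΔJ).
(a)–(c): allowed.
(b)–(c): forbidden (ΔS, ΔL, ΔJ).
Allowed pairs: 1 of 3.

1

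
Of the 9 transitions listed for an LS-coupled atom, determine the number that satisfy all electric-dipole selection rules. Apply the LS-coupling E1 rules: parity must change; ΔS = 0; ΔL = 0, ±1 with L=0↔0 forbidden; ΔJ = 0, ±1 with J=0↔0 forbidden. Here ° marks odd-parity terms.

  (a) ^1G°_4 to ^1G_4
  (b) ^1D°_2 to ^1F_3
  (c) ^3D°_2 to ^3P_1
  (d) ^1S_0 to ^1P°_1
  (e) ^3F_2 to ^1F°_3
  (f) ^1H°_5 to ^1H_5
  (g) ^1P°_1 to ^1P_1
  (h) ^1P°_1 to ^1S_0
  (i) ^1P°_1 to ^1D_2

(a) allowed
(b) allowed
(c) allowed
(d) allowed
(e) forbidden (ΔS fails)
(f) allowed
(g) allowed
(h) allowed
(i) allowed
Total allowed: 8 of 9.

8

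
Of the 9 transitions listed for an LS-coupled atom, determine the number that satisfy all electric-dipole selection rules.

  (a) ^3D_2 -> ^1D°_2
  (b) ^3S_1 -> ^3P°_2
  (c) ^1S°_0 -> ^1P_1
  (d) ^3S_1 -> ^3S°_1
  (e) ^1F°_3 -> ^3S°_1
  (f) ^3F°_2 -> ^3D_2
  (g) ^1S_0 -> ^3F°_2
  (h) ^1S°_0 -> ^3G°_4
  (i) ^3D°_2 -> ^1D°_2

(a) forbidden (ΔS fails)
(b) allowed
(c) allowed
(d) forbidden (ΔL fails)
(e) forbidden (parity, ΔS, ΔL, ΔJ fail)
(f) allowed
(g) forbidden (ΔS, ΔL, ΔJ fail)
(h) forbidden (parity, ΔS, ΔL, ΔJ fail)
(i) forbidden (parity, ΔS fail)
Total allowed: 3 of 9.

3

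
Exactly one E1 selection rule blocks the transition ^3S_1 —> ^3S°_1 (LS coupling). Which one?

Parity must change: even → odd — ok.
ΔS = 0: S: 1 → 1 — ok.
ΔL = 0, ±1 (not L=0↔0): L: 0 → 0, ΔL = +0 — fails.
ΔJ = 0, ±1 (not J=0↔0): J: 1 → 1, ΔJ = +0 — ok.

the L=0 ↔ L=0 exclusion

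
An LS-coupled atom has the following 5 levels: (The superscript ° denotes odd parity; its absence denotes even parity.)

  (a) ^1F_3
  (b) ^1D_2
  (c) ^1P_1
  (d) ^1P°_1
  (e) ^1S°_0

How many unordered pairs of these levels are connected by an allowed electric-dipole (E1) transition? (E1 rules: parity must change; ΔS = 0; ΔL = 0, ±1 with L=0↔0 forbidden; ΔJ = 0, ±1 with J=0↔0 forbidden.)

(a)–(b): forbidden (parity).
(a)–(c): forbidden (parity, ΔL, ΔJ).
(a)–(d): forbidden (ΔL, ΔJ).
(a)–(e): forbidden (ΔL, ΔJ).
(b)–(c): forbidden (parity).
(b)–(d): allowed.
(b)–(e): forbidden (ΔL, ΔJ).
(c)–(d): allowed.
(c)–(e): allowed.
(d)–(e): forbidden (parity).
Allowed pairs: 3 of 10.

3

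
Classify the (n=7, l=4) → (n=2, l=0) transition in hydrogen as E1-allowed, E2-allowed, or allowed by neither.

neither

Δl = 0 − 4 = -4; l_i + l_f = 4.
E1 (Δl = ±1): not satisfied.
E2 (Δl = 0,±2, l_i+l_f ≥ 2): not satisfied.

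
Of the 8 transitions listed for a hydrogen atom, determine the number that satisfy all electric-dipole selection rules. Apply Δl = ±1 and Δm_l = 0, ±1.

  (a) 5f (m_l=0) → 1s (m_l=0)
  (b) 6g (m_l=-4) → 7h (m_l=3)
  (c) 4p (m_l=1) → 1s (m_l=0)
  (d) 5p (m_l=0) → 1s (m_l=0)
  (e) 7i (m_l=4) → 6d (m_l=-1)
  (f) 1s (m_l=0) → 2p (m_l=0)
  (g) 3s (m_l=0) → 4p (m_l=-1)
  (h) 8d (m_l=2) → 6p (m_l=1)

5

(a) forbidden — Δl = -3 (E1 requires Δl = ±1)
(b) forbidden — Δm_l = +7 (E1 requires Δm_l = 0, ±1)
(c) allowed
(d) allowed
(e) forbidden — Δl = -4 (E1 requires Δl = ±1); Δm_l = -5 (E1 requires Δm_l = 0, ±1)
(f) allowed
(g) allowed
(h) allowed
Total allowed: 5 of 8.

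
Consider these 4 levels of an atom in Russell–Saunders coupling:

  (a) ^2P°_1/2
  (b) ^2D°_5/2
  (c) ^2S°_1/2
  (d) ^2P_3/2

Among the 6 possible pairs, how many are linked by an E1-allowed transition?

(a)–(b): forbidden (parity, ΔJ).
(a)–(c): forbidden (parity).
(a)–(d): allowed.
(b)–(c): forbidden (parity, ΔL, ΔJ).
(b)–(d): allowed.
(c)–(d): allowed.
Allowed pairs: 3 of 6.

3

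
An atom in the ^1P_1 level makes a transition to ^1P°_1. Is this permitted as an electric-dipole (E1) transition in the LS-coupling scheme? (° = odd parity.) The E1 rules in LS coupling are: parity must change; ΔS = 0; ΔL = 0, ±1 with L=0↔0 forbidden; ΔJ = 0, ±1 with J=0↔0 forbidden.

Parity must change: even → odd — passes.
ΔS = 0: S: 0 → 0 — passes.
ΔL = 0, ±1 (not L=0↔0): L: 1 → 1, ΔL = +0 — passes.
ΔJ = 0, ±1 (not J=0↔0): J: 1 → 1, ΔJ = +0 — passes.
All four E1 rules are satisfied.

allowed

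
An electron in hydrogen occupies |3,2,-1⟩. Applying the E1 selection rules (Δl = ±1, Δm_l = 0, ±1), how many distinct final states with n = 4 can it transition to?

5

E1 requires Δl = ±1, so l_f ∈ {1, 3}; with 0 ≤ l_f ≤ n_f−1 = 3, the allowed l_f values are {1, 3}.
For l_f = 1: m_f ∈ {m_i−1, m_i, m_i+1} ∩ [−1, 1] = {-1, 0} → 2 states.
For l_f = 3: m_f ∈ {m_i−1, m_i, m_i+1} ∩ [−3, 3] = {-2, -1, 0} → 3 states.
Total: 5.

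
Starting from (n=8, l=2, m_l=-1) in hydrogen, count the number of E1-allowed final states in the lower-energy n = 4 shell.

5

E1 requires Δl = ±1, so l_f ∈ {1, 3}; with 0 ≤ l_f ≤ n_f−1 = 3, the allowed l_f values are {1, 3}.
For l_f = 1: m_f ∈ {m_i−1, m_i, m_i+1} ∩ [−1, 1] = {-1, 0} → 2 states.
For l_f = 3: m_f ∈ {m_i−1, m_i, m_i+1} ∩ [−3, 3] = {-2, -1, 0} → 3 states.
Total: 5.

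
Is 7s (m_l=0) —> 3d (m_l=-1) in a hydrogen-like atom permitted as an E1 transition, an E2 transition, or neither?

E2

Δl = 2 − 0 = +2; l_i + l_f = 2.
Δm_l = -1.
E1 (Δl = ±1, |Δm_l| ≤ 1): not satisfied.
E2 (Δl = 0,±2, l_i+l_f ≥ 2, |Δm_l| ≤ 2): satisfied.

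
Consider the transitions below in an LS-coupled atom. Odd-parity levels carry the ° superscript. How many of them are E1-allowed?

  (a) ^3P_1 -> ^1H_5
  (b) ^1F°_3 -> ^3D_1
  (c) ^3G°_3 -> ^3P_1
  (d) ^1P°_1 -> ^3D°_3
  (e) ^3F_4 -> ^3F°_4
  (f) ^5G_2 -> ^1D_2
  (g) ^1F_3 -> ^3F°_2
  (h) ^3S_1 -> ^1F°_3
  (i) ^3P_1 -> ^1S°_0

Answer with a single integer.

1

(a) forbidden (parity, ΔS, ΔL, ΔJ fail)
(b) forbidden (ΔS, ΔJ fail)
(c) forbidden (ΔL, ΔJ fail)
(d) forbidden (parity, ΔS, ΔJ fail)
(e) allowed
(f) forbidden (parity, ΔS, ΔL fail)
(g) forbidden (ΔS fails)
(h) forbidden (ΔS, ΔL, ΔJ fail)
(i) forbidden (ΔS fails)
Total allowed: 1 of 9.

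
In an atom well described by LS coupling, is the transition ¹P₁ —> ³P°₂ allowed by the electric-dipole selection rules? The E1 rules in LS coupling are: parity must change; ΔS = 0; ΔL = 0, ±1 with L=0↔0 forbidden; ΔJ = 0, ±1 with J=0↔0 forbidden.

forbidden

Reading off the term symbols: S 0→1, L 1→1, J 1→2, parity even→odd.
ΔS = 0: S: 0 → 1 — ✗.
ΔL = 0, ±1 (not L=0↔0): L: 1 → 1, ΔL = +0 — ✓.
Parity must change: even → odd — ✓.
ΔJ = 0, ±1 (not J=0↔0): J: 1 → 2, ΔJ = +1 — ✓.
Rule(s) violated: ΔS.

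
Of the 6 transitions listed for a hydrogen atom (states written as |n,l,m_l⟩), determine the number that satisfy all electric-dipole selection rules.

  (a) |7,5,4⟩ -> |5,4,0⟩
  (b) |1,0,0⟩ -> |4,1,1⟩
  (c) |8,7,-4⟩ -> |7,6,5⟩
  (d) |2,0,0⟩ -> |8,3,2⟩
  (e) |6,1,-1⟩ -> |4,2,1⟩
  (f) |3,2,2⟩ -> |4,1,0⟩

1

(a) forbidden — Δm_l = -4 (E1 requires Δm_l = 0, ±1)
(b) allowed
(c) forbidden — Δm_l = +9 (E1 requires Δm_l = 0, ±1)
(d) forbidden — Δl = +3 (E1 requires Δl = ±1); Δm_l = +2 (E1 requires Δm_l = 0, ±1)
(e) forbidden — Δm_l = +2 (E1 requires Δm_l = 0, ±1)
(f) forbidden — Δm_l = -2 (E1 requires Δm_l = 0, ±1)
Total allowed: 1 of 6.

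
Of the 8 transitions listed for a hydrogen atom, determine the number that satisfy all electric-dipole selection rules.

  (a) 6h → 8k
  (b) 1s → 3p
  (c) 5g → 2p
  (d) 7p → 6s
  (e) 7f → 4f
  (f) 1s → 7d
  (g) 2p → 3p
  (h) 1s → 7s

2

(a) forbidden — Δl = +2 (E1 requires Δl = ±1)
(b) allowed
(c) forbidden — Δl = -3 (E1 requires Δl = ±1)
(d) allowed
(e) forbidden — Δl = +0 (E1 requires Δl = ±1)
(f) forbidden — Δl = +2 (E1 requires Δl = ±1)
(g) forbidden — Δl = +0 (E1 requires Δl = ±1)
(h) forbidden — Δl = +0 (E1 requires Δl = ±1)
Total allowed: 2 of 8.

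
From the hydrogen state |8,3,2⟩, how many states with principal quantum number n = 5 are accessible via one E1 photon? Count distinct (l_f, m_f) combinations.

5

E1 requires Δl = ±1, so l_f ∈ {2, 4}; with 0 ≤ l_f ≤ n_f−1 = 4, the allowed l_f values are {2, 4}.
For l_f = 2: m_f ∈ {m_i−1, m_i, m_i+1} ∩ [−2, 2] = {1, 2} → 2 states.
For l_f = 4: m_f ∈ {m_i−1, m_i, m_i+1} ∩ [−4, 4] = {1, 2, 3} → 3 states.
Total: 5.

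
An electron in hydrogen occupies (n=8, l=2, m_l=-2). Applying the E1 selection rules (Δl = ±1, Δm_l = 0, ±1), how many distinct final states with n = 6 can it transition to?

E1 requires Δl = ±1, so l_f ∈ {1, 3}; with 0 ≤ l_f ≤ n_f−1 = 5, the allowed l_f values are {1, 3}.
For l_f = 1: m_f ∈ {m_i−1, m_i, m_i+1} ∩ [−1, 1] = {-1} → 1 state.
For l_f = 3: m_f ∈ {m_i−1, m_i, m_i+1} ∩ [−3, 3] = {-3, -2, -1} → 3 states.
Total: 4.

4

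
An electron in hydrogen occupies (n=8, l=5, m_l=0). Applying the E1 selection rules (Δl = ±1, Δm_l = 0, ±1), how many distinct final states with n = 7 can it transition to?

6

E1 requires Δl = ±1, so l_f ∈ {4, 6}; with 0 ≤ l_f ≤ n_f−1 = 6, the allowed l_f values are {4, 6}.
For l_f = 4: m_f ∈ {m_i−1, m_i, m_i+1} ∩ [−4, 4] = {-1, 0, 1} → 3 states.
For l_f = 6: m_f ∈ {m_i−1, m_i, m_i+1} ∩ [−6, 6] = {-1, 0, 1} → 3 states.
Total: 6.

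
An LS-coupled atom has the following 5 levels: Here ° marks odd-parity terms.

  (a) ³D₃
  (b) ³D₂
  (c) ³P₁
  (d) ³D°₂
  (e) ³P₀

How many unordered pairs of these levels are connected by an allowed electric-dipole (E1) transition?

3

(a)–(b): forbidden (parity).
(a)–(c): forbidden (parity, ΔJ).
(a)–(d): allowed.
(a)–(e): forbidden (parity, ΔJ).
(b)–(c): forbidden (parity).
(b)–(d): allowed.
(b)–(e): forbidden (parity, ΔJ).
(c)–(d): allowed.
(c)–(e): forbidden (parity).
(d)–(e): forbidden (ΔJ).
Allowed pairs: 3 of 10.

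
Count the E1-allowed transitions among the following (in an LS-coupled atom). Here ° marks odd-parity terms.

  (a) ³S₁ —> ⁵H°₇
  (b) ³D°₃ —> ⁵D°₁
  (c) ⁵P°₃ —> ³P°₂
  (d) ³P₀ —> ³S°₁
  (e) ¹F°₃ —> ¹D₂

2

(a) forbidden (ΔS, ΔL, ΔJ fail)
(b) forbidden (parity, ΔS, ΔJ fail)
(c) forbidden (parity, ΔS fail)
(d) allowed
(e) allowed
Total allowed: 2 of 5.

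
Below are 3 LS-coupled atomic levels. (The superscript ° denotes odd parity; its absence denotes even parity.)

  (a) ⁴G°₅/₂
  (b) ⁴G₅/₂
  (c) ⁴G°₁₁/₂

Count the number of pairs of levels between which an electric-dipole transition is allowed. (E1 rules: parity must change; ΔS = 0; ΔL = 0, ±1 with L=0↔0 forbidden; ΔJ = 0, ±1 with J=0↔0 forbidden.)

(a)–(b): allowed.
(a)–(c): forbidden (parity, ΔJ).
(b)–(c): forbidden (ΔJ).
Allowed pairs: 1 of 3.

1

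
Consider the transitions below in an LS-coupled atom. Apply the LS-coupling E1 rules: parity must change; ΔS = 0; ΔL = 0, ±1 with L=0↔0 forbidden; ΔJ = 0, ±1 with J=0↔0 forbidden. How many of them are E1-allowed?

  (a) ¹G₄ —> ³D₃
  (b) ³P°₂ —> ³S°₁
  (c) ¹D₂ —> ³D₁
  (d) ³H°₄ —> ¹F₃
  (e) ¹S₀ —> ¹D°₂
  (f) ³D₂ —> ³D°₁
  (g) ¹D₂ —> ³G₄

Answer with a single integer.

(a) forbidden (parity, ΔS, ΔL fail)
(b) forbidden (parity fails)
(c) forbidden (parity, ΔS fail)
(d) forbidden (ΔS, ΔL fail)
(e) forbidden (ΔL, ΔJ fail)
(f) allowed
(g) forbidden (parity, ΔS, ΔL, ΔJ fail)
Total allowed: 1 of 7.

1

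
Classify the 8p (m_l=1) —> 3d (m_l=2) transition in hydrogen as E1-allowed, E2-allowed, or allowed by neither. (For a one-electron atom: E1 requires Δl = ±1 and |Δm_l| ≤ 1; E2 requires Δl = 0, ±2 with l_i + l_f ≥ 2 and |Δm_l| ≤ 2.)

Δl = 2 − 1 = +1; l_i + l_f = 3.
Δm_l = +1.
E1 (Δl = ±1, |Δm_l| ≤ 1): satisfied.
E2 (Δl = 0,±2, l_i+l_f ≥ 2, |Δm_l| ≤ 2): not satisfied.

E1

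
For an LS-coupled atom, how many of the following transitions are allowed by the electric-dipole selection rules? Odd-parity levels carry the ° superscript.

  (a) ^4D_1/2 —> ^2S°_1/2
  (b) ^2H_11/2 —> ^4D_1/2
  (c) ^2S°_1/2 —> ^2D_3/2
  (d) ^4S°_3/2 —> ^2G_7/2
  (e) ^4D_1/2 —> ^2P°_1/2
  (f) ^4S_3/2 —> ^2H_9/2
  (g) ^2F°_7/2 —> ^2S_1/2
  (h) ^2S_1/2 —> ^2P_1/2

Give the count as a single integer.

0

(a) forbidden (ΔS, ΔL fail)
(b) forbidden (parity, ΔS, ΔL, ΔJ fail)
(c) forbidden (ΔL fails)
(d) forbidden (ΔS, ΔL, ΔJ fail)
(e) forbidden (ΔS fails)
(f) forbidden (parity, ΔS, ΔL, ΔJ fail)
(g) forbidden (ΔL, ΔJ fail)
(h) forbidden (parity fails)
Total allowed: 0 of 8.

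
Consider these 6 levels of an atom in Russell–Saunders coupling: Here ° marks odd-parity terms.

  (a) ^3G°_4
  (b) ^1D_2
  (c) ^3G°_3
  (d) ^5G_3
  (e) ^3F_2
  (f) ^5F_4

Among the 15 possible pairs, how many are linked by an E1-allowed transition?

(a)–(b): forbidden (ΔS, ΔL, ΔJ).
(a)–(c): forbidden (parity).
(a)–(d): forbidden (ΔS).
(a)–(e): forbidden (ΔJ).
(a)–(f): forbidden (ΔS).
(b)–(c): forbidden (ΔS, ΔL).
(b)–(d): forbidden (parity, ΔS, ΔL).
(b)–(e): forbidden (parity, ΔS).
(b)–(f): forbidden (parity, ΔS, ΔJ).
(c)–(d): forbidden (ΔS).
(c)–(e): allowed.
(c)–(f): forbidden (ΔS).
(d)–(e): forbidden (parity, ΔS).
(d)–(f): forbidden (parity).
(e)–(f): forbidden (parity, ΔS, ΔJ).
Allowed pairs: 1 of 15.

1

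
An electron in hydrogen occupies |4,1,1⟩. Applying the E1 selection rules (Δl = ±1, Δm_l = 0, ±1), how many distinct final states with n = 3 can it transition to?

E1 requires Δl = ±1, so l_f ∈ {0, 2}; with 0 ≤ l_f ≤ n_f−1 = 2, the allowed l_f values are {0, 2}.
For l_f = 0: m_f ∈ {m_i−1, m_i, m_i+1} ∩ [−0, 0] = {0} → 1 state.
For l_f = 2: m_f ∈ {m_i−1, m_i, m_i+1} ∩ [−2, 2] = {0, 1, 2} → 3 states.
Total: 4.

4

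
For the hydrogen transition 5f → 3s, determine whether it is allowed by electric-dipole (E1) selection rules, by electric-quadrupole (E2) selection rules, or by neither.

neither

Δl = 0 − 3 = -3; l_i + l_f = 3.
E1 (Δl = ±1): not satisfied.
E2 (Δl = 0,±2, l_i+l_f ≥ 2): not satisfied.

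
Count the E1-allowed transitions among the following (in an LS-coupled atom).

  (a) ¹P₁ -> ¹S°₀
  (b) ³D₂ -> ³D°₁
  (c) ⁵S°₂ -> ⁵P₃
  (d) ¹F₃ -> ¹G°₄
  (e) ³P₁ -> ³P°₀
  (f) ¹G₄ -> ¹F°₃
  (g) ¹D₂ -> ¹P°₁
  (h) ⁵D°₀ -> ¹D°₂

(a) allowed
(b) allowed
(c) allowed
(d) allowed
(e) allowed
(f) allowed
(g) allowed
(h) forbidden (parity, ΔS, ΔJ fail)
Total allowed: 7 of 8.

7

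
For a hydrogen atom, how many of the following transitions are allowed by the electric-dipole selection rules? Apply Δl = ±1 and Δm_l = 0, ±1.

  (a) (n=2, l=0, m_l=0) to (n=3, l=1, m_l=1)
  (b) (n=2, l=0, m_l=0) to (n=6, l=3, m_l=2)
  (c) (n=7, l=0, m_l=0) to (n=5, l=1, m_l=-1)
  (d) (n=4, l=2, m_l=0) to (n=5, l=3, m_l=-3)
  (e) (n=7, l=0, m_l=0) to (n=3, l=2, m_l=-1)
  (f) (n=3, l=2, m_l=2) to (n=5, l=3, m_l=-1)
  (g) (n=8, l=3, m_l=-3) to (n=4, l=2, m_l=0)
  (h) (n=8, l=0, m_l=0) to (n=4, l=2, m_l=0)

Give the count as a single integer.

(a) allowed
(b) forbidden — Δl = +3 (E1 requires Δl = ±1); Δm_l = +2 (E1 requires Δm_l = 0, ±1)
(c) allowed
(d) forbidden — Δm_l = -3 (E1 requires Δm_l = 0, ±1)
(e) forbidden — Δl = +2 (E1 requires Δl = ±1)
(f) forbidden — Δm_l = -3 (E1 requires Δm_l = 0, ±1)
(g) forbidden — Δm_l = +3 (E1 requires Δm_l = 0, ±1)
(h) forbidden — Δl = +2 (E1 requires Δl = ±1)
Total allowed: 2 of 8.

2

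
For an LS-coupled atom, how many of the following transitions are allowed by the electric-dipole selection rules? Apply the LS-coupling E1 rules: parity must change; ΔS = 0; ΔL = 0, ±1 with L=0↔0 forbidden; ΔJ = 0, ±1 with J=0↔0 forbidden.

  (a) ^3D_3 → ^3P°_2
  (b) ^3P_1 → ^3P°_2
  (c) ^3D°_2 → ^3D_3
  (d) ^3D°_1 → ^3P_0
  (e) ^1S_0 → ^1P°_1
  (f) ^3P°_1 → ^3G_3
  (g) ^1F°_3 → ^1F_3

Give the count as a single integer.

(a) allowed
(b) allowed
(c) allowed
(d) allowed
(e) allowed
(f) forbidden (ΔL, ΔJ fail)
(g) allowed
Total allowed: 6 of 7.

6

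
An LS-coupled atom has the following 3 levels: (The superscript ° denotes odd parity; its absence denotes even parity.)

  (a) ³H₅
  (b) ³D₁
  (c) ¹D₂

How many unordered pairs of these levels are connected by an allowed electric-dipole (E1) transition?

0

(a)–(b): forbidden (parity, ΔL, ΔJ).
(a)–(c): forbidden (parity, ΔS, ΔL, ΔJ).
(b)–(c): forbidden (parity, ΔS).
Allowed pairs: 0 of 3.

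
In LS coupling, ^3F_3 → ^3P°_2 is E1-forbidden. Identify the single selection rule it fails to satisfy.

the ΔL = 0, ±1 rule

Initial level: S=1, L=3, J=3, parity even. Final level: S=1, L=1, J=2, parity odd.
Parity must change: even → odd — ok.
ΔS = 0: S: 1 → 1 — ok.
ΔL = 0, ±1 (not L=0↔0): L: 3 → 1, ΔL = -2 — fails.
ΔJ = 0, ±1 (not J=0↔0): J: 3 → 2, ΔJ = -1 — ok.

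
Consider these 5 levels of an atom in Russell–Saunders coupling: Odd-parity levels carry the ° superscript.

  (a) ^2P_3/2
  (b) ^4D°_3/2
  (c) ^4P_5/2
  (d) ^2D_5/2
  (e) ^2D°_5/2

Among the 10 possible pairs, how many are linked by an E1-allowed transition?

3

(a)–(b): forbidden (ΔS).
(a)–(c): forbidden (parity, ΔS).
(a)–(d): forbidden (parity).
(a)–(e): allowed.
(b)–(c): allowed.
(b)–(d): forbidden (ΔS).
(b)–(e): forbidden (parity, ΔS).
(c)–(d): forbidden (parity, ΔS).
(c)–(e): forbidden (ΔS).
(d)–(e): allowed.
Allowed pairs: 3 of 10.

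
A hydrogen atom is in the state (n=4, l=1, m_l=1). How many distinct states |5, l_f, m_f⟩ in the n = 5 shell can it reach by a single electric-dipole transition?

4

E1 requires Δl = ±1, so l_f ∈ {0, 2}; with 0 ≤ l_f ≤ n_f−1 = 4, the allowed l_f values are {0, 2}.
For l_f = 0: m_f ∈ {m_i−1, m_i, m_i+1} ∩ [−0, 0] = {0} → 1 state.
For l_f = 2: m_f ∈ {m_i−1, m_i, m_i+1} ∩ [−2, 2] = {0, 1, 2} → 3 states.
Total: 4.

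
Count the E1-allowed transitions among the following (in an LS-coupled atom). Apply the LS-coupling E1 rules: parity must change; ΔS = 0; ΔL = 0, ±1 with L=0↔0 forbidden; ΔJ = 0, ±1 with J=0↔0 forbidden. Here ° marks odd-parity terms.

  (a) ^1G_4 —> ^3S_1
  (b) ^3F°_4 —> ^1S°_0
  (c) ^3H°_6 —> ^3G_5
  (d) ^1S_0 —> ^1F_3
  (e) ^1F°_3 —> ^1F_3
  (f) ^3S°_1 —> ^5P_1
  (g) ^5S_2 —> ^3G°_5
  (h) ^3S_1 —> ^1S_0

2

(a) forbidden (parity, ΔS, ΔL, ΔJ fail)
(b) forbidden (parity, ΔS, ΔL, ΔJ fail)
(c) allowed
(d) forbidden (parity, ΔL, ΔJ fail)
(e) allowed
(f) forbidden (ΔS fails)
(g) forbidden (ΔS, ΔL, ΔJ fail)
(h) forbidden (parity, ΔS, ΔL fail)
Total allowed: 2 of 8.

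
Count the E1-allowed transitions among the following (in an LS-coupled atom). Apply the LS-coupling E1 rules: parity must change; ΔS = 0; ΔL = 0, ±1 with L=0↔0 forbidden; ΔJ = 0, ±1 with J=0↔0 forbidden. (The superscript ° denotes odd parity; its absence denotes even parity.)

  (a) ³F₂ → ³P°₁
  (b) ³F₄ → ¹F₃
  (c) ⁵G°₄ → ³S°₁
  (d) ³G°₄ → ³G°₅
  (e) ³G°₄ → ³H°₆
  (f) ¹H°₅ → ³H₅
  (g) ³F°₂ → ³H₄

0

(a) forbidden (ΔL fails)
(b) forbidden (parity, ΔS fail)
(c) forbidden (parity, ΔS, ΔL, ΔJ fail)
(d) forbidden (parity fails)
(e) forbidden (parity, ΔJ fail)
(f) forbidden (ΔS fails)
(g) forbidden (ΔL, ΔJ fail)
Total allowed: 0 of 7.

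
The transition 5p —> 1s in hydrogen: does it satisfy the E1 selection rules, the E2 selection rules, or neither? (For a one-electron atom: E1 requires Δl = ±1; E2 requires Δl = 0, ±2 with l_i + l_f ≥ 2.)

E1

Δl = 0 − 1 = -1; l_i + l_f = 1.
E1 (Δl = ±1): satisfied.
E2 (Δl = 0,±2, l_i+l_f ≥ 2): not satisfied.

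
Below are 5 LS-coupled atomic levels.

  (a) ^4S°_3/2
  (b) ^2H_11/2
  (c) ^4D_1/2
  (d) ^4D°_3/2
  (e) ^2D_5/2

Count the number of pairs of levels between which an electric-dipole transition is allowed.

1

(a)–(b): forbidden (ΔS, ΔL, ΔJ).
(a)–(c): forbidden (ΔL).
(a)–(d): forbidden (parity, ΔL).
(a)–(e): forbidden (ΔS, ΔL).
(b)–(c): forbidden (parity, ΔS, ΔL, ΔJ).
(b)–(d): forbidden (ΔS, ΔL, ΔJ).
(b)–(e): forbidden (parity, ΔL, ΔJ).
(c)–(d): allowed.
(c)–(e): forbidden (parity, ΔS, ΔJ).
(d)–(e): forbidden (ΔS).
Allowed pairs: 1 of 10.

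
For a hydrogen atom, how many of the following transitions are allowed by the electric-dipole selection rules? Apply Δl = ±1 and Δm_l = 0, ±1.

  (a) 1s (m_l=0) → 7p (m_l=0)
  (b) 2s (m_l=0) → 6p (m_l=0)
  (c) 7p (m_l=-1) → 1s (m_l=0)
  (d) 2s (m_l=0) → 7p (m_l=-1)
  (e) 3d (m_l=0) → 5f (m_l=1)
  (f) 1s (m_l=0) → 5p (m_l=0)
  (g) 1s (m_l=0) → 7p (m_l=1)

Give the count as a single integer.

(a) allowed
(b) allowed
(c) allowed
(d) allowed
(e) allowed
(f) allowed
(g) allowed
Total allowed: 7 of 7.

7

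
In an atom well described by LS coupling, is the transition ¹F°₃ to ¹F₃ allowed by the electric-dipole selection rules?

Parity must change: odd → even — passes.
ΔS = 0: S: 0 → 0 — passes.
ΔL = 0, ±1 (not L=0↔0): L: 3 → 3, ΔL = +0 — passes.
ΔJ = 0, ±1 (not J=0↔0): J: 3 → 3, ΔJ = +0 — passes.
All four E1 rules are satisfied.

allowed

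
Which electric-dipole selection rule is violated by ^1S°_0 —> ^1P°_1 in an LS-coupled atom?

Reading off the term symbols: S 0→0, L 0→1, J 0→1, parity odd→odd.
Parity must change: odd → odd — violated.
ΔS = 0: S: 0 → 0 — satisfied.
ΔL = 0, ±1 (not L=0↔0): L: 0 → 1, ΔL = +1 — satisfied.
ΔJ = 0, ±1 (not J=0↔0): J: 0 → 1, ΔJ = +1 — satisfied.

parity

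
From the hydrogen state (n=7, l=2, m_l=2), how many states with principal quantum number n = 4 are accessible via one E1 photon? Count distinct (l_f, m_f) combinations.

4

E1 requires Δl = ±1, so l_f ∈ {1, 3}; with 0 ≤ l_f ≤ n_f−1 = 3, the allowed l_f values are {1, 3}.
For l_f = 1: m_f ∈ {m_i−1, m_i, m_i+1} ∩ [−1, 1] = {1} → 1 state.
For l_f = 3: m_f ∈ {m_i−1, m_i, m_i+1} ∩ [−3, 3] = {1, 2, 3} → 3 states.
Total: 4.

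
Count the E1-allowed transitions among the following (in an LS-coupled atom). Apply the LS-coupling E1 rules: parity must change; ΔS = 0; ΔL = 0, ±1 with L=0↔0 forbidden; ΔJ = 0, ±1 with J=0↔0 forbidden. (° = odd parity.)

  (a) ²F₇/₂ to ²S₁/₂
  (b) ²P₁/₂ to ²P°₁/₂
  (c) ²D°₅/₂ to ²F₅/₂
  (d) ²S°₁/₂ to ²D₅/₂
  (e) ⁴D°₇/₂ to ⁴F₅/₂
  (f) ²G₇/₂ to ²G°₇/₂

(a) forbidden (parity, ΔL, ΔJ fail)
(b) allowed
(c) allowed
(d) forbidden (ΔL, ΔJ fail)
(e) allowed
(f) allowed
Total allowed: 4 of 6.

4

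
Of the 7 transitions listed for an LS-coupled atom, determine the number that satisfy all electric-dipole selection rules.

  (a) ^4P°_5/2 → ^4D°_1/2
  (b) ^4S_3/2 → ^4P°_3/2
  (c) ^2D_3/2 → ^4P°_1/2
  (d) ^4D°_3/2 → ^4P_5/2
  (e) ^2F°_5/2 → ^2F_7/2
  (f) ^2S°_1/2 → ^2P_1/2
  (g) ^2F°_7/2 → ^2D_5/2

(a) forbidden (parity, ΔJ fail)
(b) allowed
(c) forbidden (ΔS fails)
(d) allowed
(e) allowed
(f) allowed
(g) allowed
Total allowed: 5 of 7.

5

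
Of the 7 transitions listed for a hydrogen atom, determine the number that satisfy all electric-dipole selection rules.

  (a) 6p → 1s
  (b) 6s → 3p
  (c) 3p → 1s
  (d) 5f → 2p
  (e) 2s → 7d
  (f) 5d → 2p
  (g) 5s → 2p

(a) allowed
(b) allowed
(c) allowed
(d) forbidden — Δl = -2 (E1 requires Δl = ±1)
(e) forbidden — Δl = +2 (E1 requires Δl = ±1)
(f) allowed
(g) allowed
Total allowed: 5 of 7.

5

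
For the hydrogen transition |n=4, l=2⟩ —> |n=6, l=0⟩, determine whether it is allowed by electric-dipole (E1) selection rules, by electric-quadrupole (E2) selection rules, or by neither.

Δl = 0 − 2 = -2; l_i + l_f = 2.
E1 (Δl = ±1): not satisfied.
E2 (Δl = 0,±2, l_i+l_f ≥ 2): satisfied.

E2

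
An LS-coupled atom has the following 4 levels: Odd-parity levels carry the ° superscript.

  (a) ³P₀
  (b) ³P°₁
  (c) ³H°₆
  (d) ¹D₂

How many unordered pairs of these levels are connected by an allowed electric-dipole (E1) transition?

(a)–(b): allowed.
(a)–(c): forbidden (ΔL, ΔJ).
(a)–(d): forbidden (parity, ΔS, ΔJ).
(b)–(c): forbidden (parity, ΔL, ΔJ).
(b)–(d): forbidden (ΔS).
(c)–(d): forbidden (ΔS, ΔL, ΔJ).
Allowed pairs: 1 of 6.

1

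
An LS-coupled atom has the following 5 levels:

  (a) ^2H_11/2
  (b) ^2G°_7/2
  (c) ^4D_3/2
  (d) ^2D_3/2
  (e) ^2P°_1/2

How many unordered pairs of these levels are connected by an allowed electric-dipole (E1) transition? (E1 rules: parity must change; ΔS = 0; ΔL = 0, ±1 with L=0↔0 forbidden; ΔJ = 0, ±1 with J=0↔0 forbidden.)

(a)–(b): forbidden (ΔJ).
(a)–(c): forbidden (parity, ΔS, ΔL, ΔJ).
(a)–(d): forbidden (parity, ΔL, ΔJ).
(a)–(e): forbidden (ΔL, ΔJ).
(b)–(c): forbidden (ΔS, ΔL, ΔJ).
(b)–(d): forbidden (ΔL, ΔJ).
(b)–(e): forbidden (parity, ΔL, ΔJ).
(c)–(d): forbidden (parity, ΔS).
(c)–(e): forbidden (ΔS).
(d)–(e): allowed.
Allowed pairs: 1 of 10.

1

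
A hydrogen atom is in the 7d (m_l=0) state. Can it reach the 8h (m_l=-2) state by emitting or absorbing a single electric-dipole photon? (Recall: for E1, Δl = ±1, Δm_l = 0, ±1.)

forbidden

l: 2 → 5 (Δl = +3). Δl = ±1 fails.
m_l: 0 → -2 (Δm_l = -2). |Δm_l| ≤ 1 fails.
The transition is electric-dipole forbidden.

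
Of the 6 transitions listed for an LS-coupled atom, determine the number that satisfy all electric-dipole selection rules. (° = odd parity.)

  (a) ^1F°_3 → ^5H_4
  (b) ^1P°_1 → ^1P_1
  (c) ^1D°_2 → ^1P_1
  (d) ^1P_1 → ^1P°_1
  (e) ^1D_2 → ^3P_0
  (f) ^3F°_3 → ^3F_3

4

(a) forbidden (ΔS, ΔL fail)
(b) allowed
(c) allowed
(d) allowed
(e) forbidden (parity, ΔS, ΔJ fail)
(f) allowed
Total allowed: 4 of 6.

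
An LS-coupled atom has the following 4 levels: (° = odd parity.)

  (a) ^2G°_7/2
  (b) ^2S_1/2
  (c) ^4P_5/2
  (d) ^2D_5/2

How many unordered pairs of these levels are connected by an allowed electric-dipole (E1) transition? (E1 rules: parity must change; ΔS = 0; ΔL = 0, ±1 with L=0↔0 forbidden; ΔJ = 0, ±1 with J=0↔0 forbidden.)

0

(a)–(b): forbidden (ΔL, ΔJ).
(a)–(c): forbidden (ΔS, ΔL).
(a)–(d): forbidden (ΔL).
(b)–(c): forbidden (parity, ΔS, ΔJ).
(b)–(d): forbidden (parity, ΔL, ΔJ).
(c)–(d): forbidden (parity, ΔS).
Allowed pairs: 0 of 6.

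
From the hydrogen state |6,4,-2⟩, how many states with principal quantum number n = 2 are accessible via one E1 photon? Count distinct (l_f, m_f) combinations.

E1 requires l_f ∈ {3, 5}, but neither lies in [0, 1], so no final state is reachable.
Total: 0.

0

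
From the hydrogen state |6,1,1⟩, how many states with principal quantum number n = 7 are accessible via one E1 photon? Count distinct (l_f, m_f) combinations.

E1 requires Δl = ±1, so l_f ∈ {0, 2}; with 0 ≤ l_f ≤ n_f−1 = 6, the allowed l_f values are {0, 2}.
For l_f = 0: m_f ∈ {m_i−1, m_i, m_i+1} ∩ [−0, 0] = {0} → 1 state.
For l_f = 2: m_f ∈ {m_i−1, m_i, m_i+1} ∩ [−2, 2] = {0, 1, 2} → 3 states.
Total: 4.

4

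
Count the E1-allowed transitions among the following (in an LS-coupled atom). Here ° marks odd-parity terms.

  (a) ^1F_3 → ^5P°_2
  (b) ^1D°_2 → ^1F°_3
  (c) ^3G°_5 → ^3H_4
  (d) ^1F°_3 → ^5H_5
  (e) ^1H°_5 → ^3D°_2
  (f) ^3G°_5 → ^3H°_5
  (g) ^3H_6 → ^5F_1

(a) forbidden (ΔS, ΔL fail)
(b) forbidden (parity fails)
(c) allowed
(d) forbidden (ΔS, ΔL, ΔJ fail)
(e) forbidden (parity, ΔS, ΔL, ΔJ fail)
(f) forbidden (parity fails)
(g) forbidden (parity, ΔS, ΔL, ΔJ fail)
Total allowed: 1 of 7.

1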